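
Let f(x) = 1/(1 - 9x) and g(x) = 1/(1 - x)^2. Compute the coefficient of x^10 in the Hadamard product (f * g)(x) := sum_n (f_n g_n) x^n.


f has coefficients f_k = 9^k. For g = 1/(1 - x)^2 the coefficient is g_k = C(k + 1, 1) = k + 1. The Hadamard coefficient is (f * g)_k = 9^k * (k + 1).
For k = 10: 9^10 * 11 = 3486784401 * 11 = 38354628411.

38354628411


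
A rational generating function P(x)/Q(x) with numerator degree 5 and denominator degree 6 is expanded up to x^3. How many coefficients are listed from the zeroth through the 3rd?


Expanding up to x^3 gives the coefficients for x^0, x^1, ..., x^3.
That is 3 + 1 = 4 coefficients in total.

4


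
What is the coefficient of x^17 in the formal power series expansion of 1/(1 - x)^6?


The negative binomial / multiset identity is
1/(1 - x)^r = sum_{k>=0} C(k + r - 1, r - 1) x^k.
Here r = 6 and k = 17, so the coefficient is
C(17 + 5, 5) = C(22, 5)
= 26334

26334


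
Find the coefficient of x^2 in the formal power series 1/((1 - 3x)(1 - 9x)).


By partial fractions or Cauchy convolution:
The coefficient equals sum_{k=0}^{2} 3^k * 9^(2-k).
= 117

117


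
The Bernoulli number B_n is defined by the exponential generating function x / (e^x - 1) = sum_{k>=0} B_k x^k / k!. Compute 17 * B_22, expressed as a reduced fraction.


Bernoulli numbers can also be computed recursively via B_0 = 1 and sum_{j=0}^{m} C(m+1, j) B_j = 0 for m >= 1. Odd-index Bernoulli numbers vanish for k >= 3.
Computing B_22 = 854513/138, so 17 * B_22 = 17 * 854513/138 = 14526721/138.

14526721/138


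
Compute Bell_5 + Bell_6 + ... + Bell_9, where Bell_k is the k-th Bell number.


Recall Bell_k counts set partitions of a k-set (with Bell_0 = 1 by convention).
Bell_5 through Bell_9: 52, 203, 877, 4140, 21147
Sum = 52 + 203 + 877 + 4140 + 21147 = 26419.

26419


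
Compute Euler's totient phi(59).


phi(n) counts integers in [1, n] coprime to n. Using the multiplicative formula phi(n) = n * prod_{p | n} (1 - 1/p):
59 = 59, so
phi(59) = 59 * (1 - 1/59) = 58.

58


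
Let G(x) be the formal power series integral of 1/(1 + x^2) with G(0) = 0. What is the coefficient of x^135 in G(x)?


1/(1 + x^2) = sum_{j>=0} (-1)^j x^(2j). Integrating termwise with G(0) = 0:
G(x) = sum_{j>=0} (-1)^j x^(2j+1) / (2j+1) = arctan(x).
Only odd powers are nonzero. For x^135 write 135 = 2*67 + 1, giving
(-1)^67 / 135 = -1/135 = -1/135.

-1/135


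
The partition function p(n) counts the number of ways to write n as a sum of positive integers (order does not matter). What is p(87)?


Using the generating function prod_{k>=1} 1/(1-x^k), we compute p(87).
By dynamic programming over parts 1 through 87:
p(87) = 38887673

38887673


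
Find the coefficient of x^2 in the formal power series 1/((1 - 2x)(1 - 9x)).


By partial fractions or Cauchy convolution:
The coefficient equals sum_{k=0}^{2} 2^k * 9^(2-k).
= 103

103


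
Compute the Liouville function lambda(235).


The Liouville function is lambda(k) = (-1)^Omega(k), where Omega(k) counts the prime factors of k with multiplicity.
Factoring: 235 = 5 * 47, so Omega(235) = 2.
lambda(235) = (-1)^2 = 1.

1


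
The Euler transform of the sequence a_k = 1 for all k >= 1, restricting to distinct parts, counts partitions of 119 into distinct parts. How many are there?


Partitions of 119 into distinct parts can be computed via generating function.
Product (1+x)(1+x^2)(1+x^3)...
The coefficient of x^119 = 2032290

2032290


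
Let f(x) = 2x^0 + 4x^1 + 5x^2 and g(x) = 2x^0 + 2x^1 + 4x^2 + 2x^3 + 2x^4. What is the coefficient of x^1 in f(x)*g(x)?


Cauchy product at x^1:
2*2 + 4*2
= 12

12


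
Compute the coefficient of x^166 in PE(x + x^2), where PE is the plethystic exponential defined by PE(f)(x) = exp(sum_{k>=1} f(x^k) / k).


With f(x) = x + x^2, the exponent is sum_{k>=1} (x^k + x^(2k)) / k = -ln(1 - x) - ln(1 - x^2). Exponentiating:
PE(x + x^2) = 1 / ((1 - x)(1 - x^2)).
This is the generating function for partitions of n into parts of size 1 or 2. The number of 2's can be any j in 0..83, and the rest are 1's, so
[x^166] = floor(166/2) + 1 = 84.

84


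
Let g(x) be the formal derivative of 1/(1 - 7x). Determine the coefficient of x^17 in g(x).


Differentiate termwise: d/dx sum_{k>=0} 7^k x^k = sum_{k>=1} k 7^k x^(k-1) = sum_{j>=0} (j+1) 7^(j+1) x^j.
Equivalently, d/dx [1/(1 - 7x)] = 7/(1 - 7x)^2.
For j = 17: 18 * 7^18 = 18 * 1628413597910449 = 29311444762388082.

29311444762388082


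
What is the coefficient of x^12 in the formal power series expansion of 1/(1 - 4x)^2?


The general identity 1/(1 - c x)^r = sum_{k>=0} c^k C(k + r - 1, r - 1) x^k follows by substituting y = c x into 1/(1 - y)^r = sum_{k>=0} C(k + r - 1, r - 1) y^k.
For c = 4, r = 2, k = 12:
4^12 * C(13, 1) = 16777216 * 13 = 218103808.

218103808


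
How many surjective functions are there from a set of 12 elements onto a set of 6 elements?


By inclusion-exclusion on which target elements are missed, the number of surjections from an n-set onto a k-set is
surj(n, k) = sum_{j=0}^{k} (-1)^j C(k, j) (k - j)^n.
Equivalently surj(n, k) = k! * S(n, k), where S(n, k) is the Stirling number of the second kind.
For n = 12, k = 6:
S(12, 6) = 1323652, so
surj = 6! * 1323652 = 720 * 1323652 = 953029440.

953029440


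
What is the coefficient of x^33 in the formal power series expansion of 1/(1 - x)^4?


The negative binomial / multiset identity is
1/(1 - x)^r = sum_{k>=0} C(k + r - 1, r - 1) x^k.
Here r = 4 and k = 33, so the coefficient is
C(33 + 3, 3) = C(36, 3)
= 7140

7140


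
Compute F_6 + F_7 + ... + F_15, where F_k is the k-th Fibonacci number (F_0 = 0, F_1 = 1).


Use the identity sum_{k=0}^{N} F_k = F_{N+2} - 1 (which follows from F_{k+2} - F_{k+1} = F_k). Then
sum_{k=6}^{15} F_k = (F_{17} - 1) - (F_{7} - 1) = F_{17} - F_{7}.
Computing: F_{17} = 1597, F_{7} = 13, so
Sum = 1597 - 13 = 1584.

1584


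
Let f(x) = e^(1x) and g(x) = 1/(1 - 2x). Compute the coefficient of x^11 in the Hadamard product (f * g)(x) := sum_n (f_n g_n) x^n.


Expanding: f_k = 1^k/k! (from e^(1x)) and g_k = 2^k (from 1/(1 - 2x)). So the Hadamard coefficient (f * g)_k = 1^k 2^k / k! = (2)^k / k!.
For k = 11: 2^11/11! = 2048/39916800 = 8/155925.

8/155925


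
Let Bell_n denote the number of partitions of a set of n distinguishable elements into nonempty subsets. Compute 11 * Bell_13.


Bell_13 can be computed from the Bell triangle or from Dobinski's identity Bell_n = (1/e) * sum_{k>=0} k^n / k!.
Computing Bell_13 = 27644437.
Then 11 * 27644437 = 304088807.

304088807


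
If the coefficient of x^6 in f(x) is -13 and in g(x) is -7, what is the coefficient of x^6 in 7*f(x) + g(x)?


Scalar multiplication scales coefficients: 7 * -13 = -91.
Then add the g coefficient: -91 + -7
= -98

-98


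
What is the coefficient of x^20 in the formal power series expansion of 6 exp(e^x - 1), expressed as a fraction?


exp(e^x - 1) is the exponential generating function for the Bell numbers Bell_k: exp(e^x - 1) = sum_{k>=0} Bell_k x^k / k!.
So the coefficient of x^20 in 6 exp(e^x - 1) is 6 Bell_20 / 20!.
Computing: Bell_20 = 51724158235372 and 20! = 2432902008176640000, giving
6 * 51724158235372/2432902008176640000 = 263898766507/2068794224640000.

263898766507/2068794224640000


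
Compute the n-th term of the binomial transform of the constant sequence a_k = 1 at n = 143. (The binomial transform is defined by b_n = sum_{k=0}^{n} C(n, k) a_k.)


With a_k = 1 for all k, b_n = sum_{k=0}^{n} C(n, k) = 2^n by the binomial theorem.
For n = 143: 2^143 = 11150372599265311570767859136324180752990208.

11150372599265311570767859136324180752990208


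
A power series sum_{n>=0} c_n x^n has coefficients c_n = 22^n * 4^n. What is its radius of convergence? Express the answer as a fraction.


By the root test (Cauchy-Hadamard), the radius is R = 1 / limsup_n |c_n|^(1/n).
Here |c_n|^(1/n) = (22^n * 4^n)^(1/n) = 22 * 4 = 88 for all n.
So R = 1/88 = 1/88.

1/88


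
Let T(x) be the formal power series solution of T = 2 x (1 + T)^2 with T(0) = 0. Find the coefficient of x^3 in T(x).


Apply the Lagrange inversion formula: if T = 2 x * phi(T) with phi(t) = (1 + t)^2, then [x^n] T = 2^n * (1/n) [t^(n-1)] phi(t)^n = 2^n * (1/n) [t^(n-1)] (1 + t)^(2n) = 2^n * (1/n) C(2n, n-1).
Using the identity C(2n, n-1) = C(2n, n) * n / (n+1), the unscaled factor equals C(2n, n) / (n+1) = C_n, the n-th Catalan number.
For n = 3: C_3 = C(6, 3) / 4 = 20/4 = 5.
With the 2^3 = 8 factor, the coefficient is 8 * 5 = 40.

40


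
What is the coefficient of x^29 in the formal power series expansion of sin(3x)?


The Maclaurin series is sin(t) = sum_{k>=0} (-1)^k t^(2k+1) / (2k+1)!, so substituting t = 3x, only odd powers of x are nonzero, with coefficient of x^(2k+1) equal to (-1)^k 3^(2k+1) / (2k+1)!.
Write 29 = 2*14 + 1, giving the coefficient (-1)^14 * 3^29 / 29! = 68630377364883/8841761993739701954543616000000 = 43046721/5545778360934203392000000.

43046721/5545778360934203392000000


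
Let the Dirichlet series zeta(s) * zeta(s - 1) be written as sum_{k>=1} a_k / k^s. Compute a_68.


Convolution gives a_k = sum_{d | k} d * 1 = sum_{d | k} d = sigma(k), the sum of positive divisors of k.
For k = 68, the divisors are 1, 2, 4, 17, 34, 68, so
sigma(68) = 1 + 2 + 4 + 17 + 34 + 68 = 126.

126


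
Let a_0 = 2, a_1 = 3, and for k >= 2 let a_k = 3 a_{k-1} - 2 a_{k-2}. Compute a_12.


Iterating the recurrence forward:
a_0 = 2
a_1 = 3
a_2 = 3*3 - 2*2 = 5
a_3 = 3*5 - 2*3 = 9
a_4 = 3*9 - 2*5 = 17
a_5 = 3*17 - 2*9 = 33
a_6 = 3*33 - 2*17 = 65
a_7 = 3*65 - 2*33 = 129
a_8 = 3*129 - 2*65 = 257
a_9 = 3*257 - 2*129 = 513
a_10 = 3*513 - 2*257 = 1025
a_11 = 3*1025 - 2*513 = 2049
a_12 = 3*2049 - 2*1025 = 4097
So a_12 = 4097.

4097


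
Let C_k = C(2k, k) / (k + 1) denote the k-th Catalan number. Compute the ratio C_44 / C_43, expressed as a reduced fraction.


Using C_k = (2k)! / (k! (k+1)!), the ratio C_{k+1}/C_k simplifies to
C_{k+1}/C_k = [(2k+2)! / ((k+1)! (k+2)!)] * [k! (k+1)! / (2k)!]
 = (2k+2)(2k+1) / ((k+1)(k+2)) = 2(2k+1) / (k+2).
For k = 43: 2(2*43 + 1) / (43 + 2) = 174/45 = 58/15.

58/15


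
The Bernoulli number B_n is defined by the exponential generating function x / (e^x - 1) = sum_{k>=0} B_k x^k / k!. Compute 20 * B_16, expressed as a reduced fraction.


Bernoulli numbers can also be computed recursively via B_0 = 1 and sum_{j=0}^{m} C(m+1, j) B_j = 0 for m >= 1. Odd-index Bernoulli numbers vanish for k >= 3.
Computing B_16 = -3617/510, so 20 * B_16 = 20 * -3617/510 = -7234/51.

-7234/51


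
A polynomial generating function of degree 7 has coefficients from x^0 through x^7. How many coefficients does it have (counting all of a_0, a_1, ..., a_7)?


A polynomial of degree 7 takes the form a_0 + a_1 x + ... + a_7 x^7.
The number of coefficients is 7 + 1 = 8.

8


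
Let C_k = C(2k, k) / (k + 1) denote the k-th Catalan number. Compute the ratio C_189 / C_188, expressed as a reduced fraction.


Using C_k = (2k)! / (k! (k+1)!), the ratio C_{k+1}/C_k simplifies to
C_{k+1}/C_k = [(2k+2)! / ((k+1)! (k+2)!)] * [k! (k+1)! / (2k)!]
 = (2k+2)(2k+1) / ((k+1)(k+2)) = 2(2k+1) / (k+2).
For k = 188: 2(2*188 + 1) / (188 + 2) = 754/190 = 377/95.

377/95


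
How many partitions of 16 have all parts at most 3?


Using the generating function (1-x)^(-1)(1-x^2)^(-1)(1-x^3)^(-1),
the coefficient of x^16 counts these restricted partitions.
Result = 30

30


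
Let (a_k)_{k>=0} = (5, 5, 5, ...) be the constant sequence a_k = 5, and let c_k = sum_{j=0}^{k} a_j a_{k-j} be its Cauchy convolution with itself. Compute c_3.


Since a_j = 5 for all j >= 0, the convolution sum becomes
c_k = sum_{j=0}^{k} 5 * 5 = 25 * (k + 1).
Equivalently, the generating function of (a_k) is 5/(1 - x) and its square is 25/(1 - x)^2 = sum_{k>=0} 25(k + 1) x^k.
For k = 3: 25 * 4 = 100.

100


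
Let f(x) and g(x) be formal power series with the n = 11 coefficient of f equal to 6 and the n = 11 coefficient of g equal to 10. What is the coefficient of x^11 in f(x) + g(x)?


Addition of formal power series is termwise.
The coefficient of x^11 in f + g = 6 + 10
= 16

16


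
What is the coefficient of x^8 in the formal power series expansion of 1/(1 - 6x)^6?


The general identity 1/(1 - c x)^r = sum_{k>=0} c^k C(k + r - 1, r - 1) x^k follows by substituting y = c x into 1/(1 - y)^r = sum_{k>=0} C(k + r - 1, r - 1) y^k.
For c = 6, r = 6, k = 8:
6^8 * C(13, 5) = 1679616 * 1287 = 2161665792.

2161665792


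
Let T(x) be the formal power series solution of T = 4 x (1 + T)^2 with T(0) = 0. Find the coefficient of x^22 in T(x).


Apply the Lagrange inversion formula: if T = 4 x * phi(T) with phi(t) = (1 + t)^2, then [x^n] T = 4^n * (1/n) [t^(n-1)] phi(t)^n = 4^n * (1/n) [t^(n-1)] (1 + t)^(2n) = 4^n * (1/n) C(2n, n-1).
Using the identity C(2n, n-1) = C(2n, n) * n / (n+1), the unscaled factor equals C(2n, n) / (n+1) = C_n, the n-th Catalan number.
For n = 22: C_22 = C(44, 22) / 23 = 2104098963720/23 = 91482563640.
With the 4^22 = 17592186044416 factor, the coefficient is 17592186044416 * 91482563640 = 1609378279375006586634240.

1609378279375006586634240


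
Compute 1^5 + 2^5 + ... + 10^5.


This power sum has a closed form given by Faulhaber's formula
sum_{k=1}^{m} k^p = (1 / (p + 1)) * sum_{j=0}^{p} C(p + 1, j) B_j m^(p + 1 - j),
but for small m direct computation is fastest:
1 + 32 + 243 + 1024 + 3125 + 7776 + 16807 + 32768 + 59049 + 100000 = 220825.

220825


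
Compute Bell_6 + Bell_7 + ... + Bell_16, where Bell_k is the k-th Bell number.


Recall Bell_k counts set partitions of a k-set (with Bell_0 = 1 by convention).
Bell_6 through Bell_16: 203, 877, 4140, 21147, 115975, 678570, 4213597, 27644437, 190899322, 1382958545, 10480142147
Sum = 203 + 877 + 4140 + 21147 + 115975 + 678570 + 4213597 + 27644437 + 190899322 + 1382958545 + 10480142147 = 12086678960.

12086678960


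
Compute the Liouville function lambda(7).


The Liouville function is lambda(k) = (-1)^Omega(k), where Omega(k) counts the prime factors of k with multiplicity.
Factoring: 7 = 7, so Omega(7) = 1.
lambda(7) = (-1)^1 = -1.

-1


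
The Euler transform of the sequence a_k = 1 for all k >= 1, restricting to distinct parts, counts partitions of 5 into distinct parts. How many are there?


Partitions of 5 into distinct parts can be computed via generating function.
Product (1+x)(1+x^2)(1+x^3)...
The coefficient of x^5 = 3

3


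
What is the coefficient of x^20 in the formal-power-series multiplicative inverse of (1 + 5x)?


The inverse is 1/(1 + 5x). Apply the geometric identity 1/(1 - y) = sum_{k>=0} y^k with y = -5x:
1/(1 + 5x) = sum_{k>=0} (-5)^k x^k.
So the coefficient of x^20 is (-5)^20 = 95367431640625.

95367431640625


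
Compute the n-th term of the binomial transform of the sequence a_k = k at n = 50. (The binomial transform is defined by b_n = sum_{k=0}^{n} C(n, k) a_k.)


With a_k = k, b_n = sum_{k=0}^{n} C(n, k) k. Using k * C(n, k) = n * C(n-1, k-1) gives b_n = n * sum_{k>=1} C(n-1, k-1) = n * 2^(n-1).
For n = 50: 50 * 2^49 = 50 * 562949953421312 = 28147497671065600.

28147497671065600


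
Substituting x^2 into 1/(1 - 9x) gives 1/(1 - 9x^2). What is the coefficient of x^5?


Since 1/(1 - 9x^2) only has even powers of x,
the coefficient of x^5 (odd) is 0.

0


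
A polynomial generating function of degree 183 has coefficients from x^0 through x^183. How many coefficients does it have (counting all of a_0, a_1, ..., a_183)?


A polynomial of degree 183 takes the form a_0 + a_1 x + ... + a_183 x^183.
The number of coefficients is 183 + 1 = 184.

184


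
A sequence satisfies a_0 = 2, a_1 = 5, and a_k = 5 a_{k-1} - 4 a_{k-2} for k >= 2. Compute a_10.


The characteristic equation is t^2 - 5 t + 4 = 0, with roots r_1 = 4 and r_2 = 1 (so c_1 = r_1 + r_2, c_2 = -r_1 r_2 as required).
One can use the closed form a_n = A r_1^n + B r_2^n, but direct iteration is more reliable:
a_0 = 2, a_1 = 5, a_2 = 17, a_3 = 65, a_4 = 257, a_5 = 1025, a_6 = 4097, a_7 = 16385, a_8 = 65537, a_9 = 262145, a_10 = 1048577.
So a_10 = 1048577.

1048577


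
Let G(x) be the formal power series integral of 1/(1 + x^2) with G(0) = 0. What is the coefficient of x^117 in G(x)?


1/(1 + x^2) = sum_{j>=0} (-1)^j x^(2j). Integrating termwise with G(0) = 0:
G(x) = sum_{j>=0} (-1)^j x^(2j+1) / (2j+1) = arctan(x).
Only odd powers are nonzero. For x^117 write 117 = 2*58 + 1, giving
(-1)^58 / 117 = 1/117 = 1/117.

1/117


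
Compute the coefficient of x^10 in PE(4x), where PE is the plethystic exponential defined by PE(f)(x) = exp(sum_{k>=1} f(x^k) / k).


With f(x) = 4x, the exponent is sum_{k>=1} 4 x^k / k = 4 * (-ln(1 - x)). Exponentiating:
PE(4x) = exp(-4 ln(1 - x)) = 1/(1 - x)^4.
By the negative binomial expansion, [x^n] 1/(1 - x)^4 = C(n + 3, 3).
For n = 10: C(13, 3) = 286.

286


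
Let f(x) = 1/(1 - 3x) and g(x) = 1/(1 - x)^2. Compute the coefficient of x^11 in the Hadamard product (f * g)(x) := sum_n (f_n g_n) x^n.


f has coefficients f_k = 3^k. For g = 1/(1 - x)^2 the coefficient is g_k = C(k + 1, 1) = k + 1. The Hadamard coefficient is (f * g)_k = 3^k * (k + 1).
For k = 11: 3^11 * 12 = 177147 * 12 = 2125764.

2125764


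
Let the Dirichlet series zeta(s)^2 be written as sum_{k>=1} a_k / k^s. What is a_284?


The Dirichlet convolution of the constant function 1 with itself gives (1 * 1)(k) = sum_{d | k} 1 = d(k), the number of positive divisors of k.
Since zeta(s) = sum_{k>=1} 1/k^s, we have zeta(s)^2 = sum_{k>=1} d(k)/k^s, so a_k = d(k).
For k = 284: the divisors are 1, 2, 4, 71, 142, 284.
Count = 6.

6


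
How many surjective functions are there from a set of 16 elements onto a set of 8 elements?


By inclusion-exclusion on which target elements are missed, the number of surjections from an n-set onto a k-set is
surj(n, k) = sum_{j=0}^{k} (-1)^j C(k, j) (k - j)^n.
Equivalently surj(n, k) = k! * S(n, k), where S(n, k) is the Stirling number of the second kind.
For n = 16, k = 8:
S(16, 8) = 2141764053, so
surj = 8! * 2141764053 = 40320 * 2141764053 = 86355926616960.

86355926616960


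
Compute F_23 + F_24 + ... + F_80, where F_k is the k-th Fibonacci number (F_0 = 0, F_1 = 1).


Use the identity sum_{k=0}^{N} F_k = F_{N+2} - 1 (which follows from F_{k+2} - F_{k+1} = F_k). Then
sum_{k=23}^{80} F_k = (F_{82} - 1) - (F_{24} - 1) = F_{82} - F_{24}.
Computing: F_{82} = 61305790721611591, F_{24} = 46368, so
Sum = 61305790721611591 - 46368 = 61305790721565223.

61305790721565223


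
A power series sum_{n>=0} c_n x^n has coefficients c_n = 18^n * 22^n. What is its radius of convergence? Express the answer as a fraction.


By the root test (Cauchy-Hadamard), the radius is R = 1 / limsup_n |c_n|^(1/n).
Here |c_n|^(1/n) = (18^n * 22^n)^(1/n) = 18 * 22 = 396 for all n.
So R = 1/396 = 1/396.

1/396


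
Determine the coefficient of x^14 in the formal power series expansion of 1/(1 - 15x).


The geometric series identity gives 1/(1 - c x) = sum_{k>=0} c^k x^k, so the coefficient of x^k is c^k.
Here c = 15 and k = 14.
Computing: 15^14 = 29192926025390625

29192926025390625


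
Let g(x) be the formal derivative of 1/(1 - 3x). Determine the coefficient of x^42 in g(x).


Differentiate termwise: d/dx sum_{k>=0} 3^k x^k = sum_{k>=1} k 3^k x^(k-1) = sum_{j>=0} (j+1) 3^(j+1) x^j.
Equivalently, d/dx [1/(1 - 3x)] = 3/(1 - 3x)^2.
For j = 42: 43 * 3^43 = 43 * 328256967394537077627 = 14115049597965094337961.

14115049597965094337961


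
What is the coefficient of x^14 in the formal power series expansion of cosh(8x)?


The Maclaurin series is cosh(t) = sum_{m>=0} t^(2m) / (2m)!, so substituting t = 8x, only even powers of x are nonzero, with coefficient of x^(2m) equal to 8^(2m) / (2m)!.
For x^14 the coefficient is 8^14/14! = 4398046511104/87178291200 = 2147483648/42567525.

2147483648/42567525


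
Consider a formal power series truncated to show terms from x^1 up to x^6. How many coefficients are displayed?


From x^1 to x^6 inclusive, the count is 6 - 1 + 1 = 6.

6


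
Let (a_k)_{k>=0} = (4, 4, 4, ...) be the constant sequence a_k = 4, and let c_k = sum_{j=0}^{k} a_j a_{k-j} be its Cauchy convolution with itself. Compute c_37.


Since a_j = 4 for all j >= 0, the convolution sum becomes
c_k = sum_{j=0}^{k} 4 * 4 = 16 * (k + 1).
Equivalently, the generating function of (a_k) is 4/(1 - x) and its square is 16/(1 - x)^2 = sum_{k>=0} 16(k + 1) x^k.
For k = 37: 16 * 38 = 608.

608


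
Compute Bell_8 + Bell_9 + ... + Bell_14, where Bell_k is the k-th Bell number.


Recall Bell_k counts set partitions of a k-set (with Bell_0 = 1 by convention).
Bell_8 through Bell_14: 4140, 21147, 115975, 678570, 4213597, 27644437, 190899322
Sum = 4140 + 21147 + 115975 + 678570 + 4213597 + 27644437 + 190899322 = 223577188.

223577188


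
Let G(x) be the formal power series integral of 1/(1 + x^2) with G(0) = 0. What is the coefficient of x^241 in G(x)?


1/(1 + x^2) = sum_{j>=0} (-1)^j x^(2j). Integrating termwise with G(0) = 0:
G(x) = sum_{j>=0} (-1)^j x^(2j+1) / (2j+1) = arctan(x).
Only odd powers are nonzero. For x^241 write 241 = 2*120 + 1, giving
(-1)^120 / 241 = 1/241 = 1/241.

1/241


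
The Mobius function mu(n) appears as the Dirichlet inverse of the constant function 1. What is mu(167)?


167 = 167 (all distinct primes).
mu(167) = (-1)^1 = -1

-1


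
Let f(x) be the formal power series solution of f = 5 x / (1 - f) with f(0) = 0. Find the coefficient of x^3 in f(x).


Apply Lagrange inversion: f = 5 x * phi(f) with phi(t) = 1/(1 - t), so
[x^n] f = 5^n * (1/n) [t^(n-1)] phi(t)^n = 5^n * (1/n) [t^(n-1)] (1 - t)^(-n) = 5^n * (1/n) C(2n - 2, n - 1) = 5^n * C_{n-1}.
For n = 3: C_2 = C(4, 2) / 3 = 6/3 = 2.
With the 5^3 = 125 factor, the coefficient is 125 * 2 = 250.

250


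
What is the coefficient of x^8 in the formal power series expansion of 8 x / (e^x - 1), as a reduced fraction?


The exponential generating function for Bernoulli numbers is
x / (e^x - 1) = sum_{k>=0} B_k x^k / k!.
So the coefficient of x^8 in 8 x / (e^x - 1) is 8 B_8 / 8!.
Computing: B_8 = -1/30, 8! = 40320, giving
8 * -1/30 / 40320 = -1/151200.

-1/151200


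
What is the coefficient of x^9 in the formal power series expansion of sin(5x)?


The Maclaurin series is sin(t) = sum_{k>=0} (-1)^k t^(2k+1) / (2k+1)!, so substituting t = 5x, only odd powers of x are nonzero, with coefficient of x^(2k+1) equal to (-1)^k 5^(2k+1) / (2k+1)!.
Write 9 = 2*4 + 1, giving the coefficient (-1)^4 * 5^9 / 9! = 1953125/362880 = 390625/72576.

390625/72576


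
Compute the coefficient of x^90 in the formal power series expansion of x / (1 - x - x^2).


Let f(x) = sum_{k>=0} a_k x^k. Multiplying f(x) * (1 - x - x^2) = x and matching coefficients gives a_0 = 0, a_1 = 1, and a_k = a_{k-1} + a_{k-2} for k >= 2. These are the Fibonacci numbers F_k.
Iterating from F_0 = 0, F_1 = 1:
F_0=0, F_1=1, F_2=1, F_3=2, F_4=3, F_5=5, F_6=8, F_7=13, F_8=21, F_9=34, ...
F_90 = 2880067194370816120.

2880067194370816120


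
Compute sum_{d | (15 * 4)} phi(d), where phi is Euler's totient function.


First, 15 * 4 = 60. One classical identity is sum_{d | n} phi(d) = n (each k in [1, n] has a unique gcd with n, and among the k's with gcd(k, n) = n/d there are phi(d) of them). So the sum equals 60. We also verify directly:
Divisors of 60: 1, 2, 3, 4, 5, 6, 10, 12, 15, 20, 30, 60.
phi values: 1, 1, 2, 2, 4, 2, 4, 4, 8, 8, 8, 16.
Sum = 60.

60


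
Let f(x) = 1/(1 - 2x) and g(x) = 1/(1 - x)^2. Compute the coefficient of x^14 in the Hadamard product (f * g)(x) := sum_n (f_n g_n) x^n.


f has coefficients f_k = 2^k. For g = 1/(1 - x)^2 the coefficient is g_k = C(k + 1, 1) = k + 1. The Hadamard coefficient is (f * g)_k = 2^k * (k + 1).
For k = 14: 2^14 * 15 = 16384 * 15 = 245760.

245760


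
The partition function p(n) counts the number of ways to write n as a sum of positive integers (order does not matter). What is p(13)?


Using the generating function prod_{k>=1} 1/(1-x^k), we compute p(13).
By dynamic programming over parts 1 through 13:
p(13) = 101

101


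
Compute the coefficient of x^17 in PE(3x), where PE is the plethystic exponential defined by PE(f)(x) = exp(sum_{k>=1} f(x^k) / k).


With f(x) = 3x, the exponent is sum_{k>=1} 3 x^k / k = 3 * (-ln(1 - x)). Exponentiating:
PE(3x) = exp(-3 ln(1 - x)) = 1/(1 - x)^3.
By the negative binomial expansion, [x^n] 1/(1 - x)^3 = C(n + 2, 2).
For n = 17: C(19, 2) = 171.

171


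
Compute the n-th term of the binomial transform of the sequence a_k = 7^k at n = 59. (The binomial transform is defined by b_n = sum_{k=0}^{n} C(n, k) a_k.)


With a_k = 7^k, b_n = sum_{k=0}^{n} C(n, k) 7^k = (1 + 7)^n by the binomial theorem.
For n = 59: (1 + 7)^59 = 8^59 = 191561942608236107294793378393788647952342390272950272.

191561942608236107294793378393788647952342390272950272


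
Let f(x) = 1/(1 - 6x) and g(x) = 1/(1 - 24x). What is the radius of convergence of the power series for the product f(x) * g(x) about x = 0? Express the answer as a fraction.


The radius of 1/(1 - 6x) is 1/6 (nearest singularity at x = 1/6), and the radius of 1/(1 - 24x) is 1/24.
The product f(x)*g(x) = 1/((1 - 6x)(1 - 24x)) has singularities at both 1/6 and 1/24, so its radius of convergence is the distance to the nearest one:
min(1/6, 1/24) = 1/24.

1/24


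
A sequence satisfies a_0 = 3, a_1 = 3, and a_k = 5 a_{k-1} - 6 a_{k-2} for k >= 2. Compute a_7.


The characteristic equation is t^2 - 5 t + 6 = 0, with roots r_1 = 3 and r_2 = 2 (so c_1 = r_1 + r_2, c_2 = -r_1 r_2 as required).
One can use the closed form a_n = A r_1^n + B r_2^n, but direct iteration is more reliable:
a_0 = 3, a_1 = 3, a_2 = -3, a_3 = -33, a_4 = -147, a_5 = -537, a_6 = -1803, a_7 = -5793.
So a_7 = -5793.

-5793


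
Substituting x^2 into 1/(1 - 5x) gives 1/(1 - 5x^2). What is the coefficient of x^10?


The coefficient of x^(2m) in 1/(1 - 5x^2) is 5^m.
With n = 10 = 2*5, the coefficient is 5^5 = 3125.

3125


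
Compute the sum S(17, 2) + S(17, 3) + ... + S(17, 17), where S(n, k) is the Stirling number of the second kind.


By definition, S(n, k) counts partitions of an n-set into exactly k nonempty blocks.
Computing row n = 17 for k = 2..17:
S(17, k): 65535, 21457825, 694337290, 5652751651, 17505749898, 25708104786, 20415995028, 9528822303, 2758334150, 512060978, 62022324, 4910178, 249900, 7820, 136, 1
Sum = 82864869803.

82864869803


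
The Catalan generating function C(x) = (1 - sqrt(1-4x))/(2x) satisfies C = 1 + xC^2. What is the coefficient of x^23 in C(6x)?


Substituting x -> 6x scales the n-th coefficient by 6^n, so [x^23] C(6x) = 6^23 * C_23.
C_23 = C(2*23, 23)/(24) = 8233430727600/24 = 343059613650.
So 6^23 * 343059613650 = 789730223053602816 * 343059613650 = 270924545208497305297512038400.

270924545208497305297512038400


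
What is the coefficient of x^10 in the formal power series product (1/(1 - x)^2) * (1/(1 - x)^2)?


Combine the factors: (1/(1 - x)^2) * (1/(1 - x)^2) = 1/(1 - x)^4.
Then use 1/(1 - x)^r = sum_{k>=0} C(k + r - 1, r - 1) x^k with r = 4 and k = 10:
C(13, 3) = 286.

286


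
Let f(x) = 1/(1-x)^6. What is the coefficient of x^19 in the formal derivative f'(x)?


Differentiate: d/dx [ 1/(1-x)^r ] = r / (1-x)^(r+1).
Here r = 6, so f'(x) = 6 / (1-x)^7.
The expansion of 1/(1-x)^(r+1) has coefficient of x^n equal to C(n+r, r).
So the coefficient of x^19 in f'(x) is
6 * C(25, 6) = 6 * 177100 = 1062600

1062600


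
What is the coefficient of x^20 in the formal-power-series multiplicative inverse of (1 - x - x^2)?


Let the inverse be f(x) = sum_{k>=0} a_k x^k. From f(x) * (1 - x - x^2) = 1 and matching coefficients:
 x^0: a_0 = 1.
 x^1: a_1 - a_0 = 0, so a_1 = 1.
 x^k (k >= 2): a_k - a_{k-1} - a_{k-2} = 0, i.e. a_k = a_{k-1} + a_{k-2}.
This is the Fibonacci-type recurrence shifted so that a_0 = a_1 = 1.
Iterating: a_0=1, a_1=1, a_2=2, a_3=3, a_4=5, a_5=8, a_6=13, a_7=21, a_8=34, a_9=55, ...
a_20 = 10946.

10946


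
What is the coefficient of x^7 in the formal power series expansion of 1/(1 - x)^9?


The negative binomial / multiset identity is
1/(1 - x)^r = sum_{k>=0} C(k + r - 1, r - 1) x^k.
Here r = 9 and k = 7, so the coefficient is
C(7 + 8, 8) = C(15, 8)
= 6435

6435


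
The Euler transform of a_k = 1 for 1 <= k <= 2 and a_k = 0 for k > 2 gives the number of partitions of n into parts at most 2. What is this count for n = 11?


Partitions of 11 into parts at most 2:
Using generating function (1-x)^(-1)(1-x^2)^(-1),
the coefficient of x^11 = 6

6


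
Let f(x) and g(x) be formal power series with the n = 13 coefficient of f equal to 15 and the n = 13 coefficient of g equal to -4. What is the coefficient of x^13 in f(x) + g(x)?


Addition of formal power series is termwise.
The coefficient of x^13 in f + g = 15 + -4
= 11

11


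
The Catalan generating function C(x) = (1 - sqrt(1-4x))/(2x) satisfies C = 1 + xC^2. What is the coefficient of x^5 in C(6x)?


Substituting x -> 6x scales the n-th coefficient by 6^n, so [x^5] C(6x) = 6^5 * C_5.
C_5 = C(2*5, 5)/(6) = 252/6 = 42.
So 6^5 * 42 = 7776 * 42 = 326592.

326592


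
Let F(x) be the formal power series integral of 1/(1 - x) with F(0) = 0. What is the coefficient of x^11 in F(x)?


1/(1 - x) = sum_{k>=0} x^k. Integrating termwise and using F(0) = 0 gives
F(x) = sum_{k>=0} x^(k+1) / (k+1) = sum_{m>=1} x^m / m = -ln(1 - x).
So the coefficient of x^11 is 1/11 = 1/11.

1/11


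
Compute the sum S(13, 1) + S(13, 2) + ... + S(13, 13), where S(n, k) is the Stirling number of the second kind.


By definition, S(n, k) counts partitions of an n-set into exactly k nonempty blocks.
Computing row n = 13 for k = 1..13:
S(13, k): 1, 4095, 261625, 2532530, 7508501, 9321312, 5715424, 1899612, 359502, 39325, 2431, 78, 1
Sum = 27644437. (This equals Bell_13 since the sum runs over all k.)

27644437


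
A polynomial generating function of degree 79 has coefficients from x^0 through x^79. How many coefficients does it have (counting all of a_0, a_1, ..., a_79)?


A polynomial of degree 79 takes the form a_0 + a_1 x + ... + a_79 x^79.
The number of coefficients is 79 + 1 = 80.

80


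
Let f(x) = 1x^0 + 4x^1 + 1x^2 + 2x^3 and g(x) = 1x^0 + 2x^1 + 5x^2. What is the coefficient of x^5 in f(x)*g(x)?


Cauchy product at x^5:
2*5
= 10

10


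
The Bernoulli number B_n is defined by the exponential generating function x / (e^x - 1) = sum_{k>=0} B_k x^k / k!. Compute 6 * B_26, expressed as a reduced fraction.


Bernoulli numbers can also be computed recursively via B_0 = 1 and sum_{j=0}^{m} C(m+1, j) B_j = 0 for m >= 1. Odd-index Bernoulli numbers vanish for k >= 3.
Computing B_26 = 8553103/6, so 6 * B_26 = 6 * 8553103/6 = 8553103.

8553103


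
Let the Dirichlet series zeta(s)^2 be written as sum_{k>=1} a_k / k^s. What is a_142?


The Dirichlet convolution of the constant function 1 with itself gives (1 * 1)(k) = sum_{d | k} 1 = d(k), the number of positive divisors of k.
Since zeta(s) = sum_{k>=1} 1/k^s, we have zeta(s)^2 = sum_{k>=1} d(k)/k^s, so a_k = d(k).
For k = 142: the divisors are 1, 2, 71, 142.
Count = 4.

4


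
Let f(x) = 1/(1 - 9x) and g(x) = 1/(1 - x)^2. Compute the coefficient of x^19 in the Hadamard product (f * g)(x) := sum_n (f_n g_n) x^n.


f has coefficients f_k = 9^k. For g = 1/(1 - x)^2 the coefficient is g_k = C(k + 1, 1) = k + 1. The Hadamard coefficient is (f * g)_k = 9^k * (k + 1).
For k = 19: 9^19 * 20 = 1350851717672992089 * 20 = 27017034353459841780.

27017034353459841780


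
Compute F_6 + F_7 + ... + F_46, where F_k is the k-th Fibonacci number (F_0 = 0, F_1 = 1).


Use the identity sum_{k=0}^{N} F_k = F_{N+2} - 1 (which follows from F_{k+2} - F_{k+1} = F_k). Then
sum_{k=6}^{46} F_k = (F_{48} - 1) - (F_{7} - 1) = F_{48} - F_{7}.
Computing: F_{48} = 4807526976, F_{7} = 13, so
Sum = 4807526976 - 13 = 4807526963.

4807526963


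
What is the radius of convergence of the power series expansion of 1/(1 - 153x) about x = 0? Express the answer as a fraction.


Expanding 1/(1 - 153x) = sum_{k>=0} 153^k x^k, the series converges when |153x| < 1, i.e., |x| < 1/153.
So the radius of convergence is 1/153 = 1/153.

1/153


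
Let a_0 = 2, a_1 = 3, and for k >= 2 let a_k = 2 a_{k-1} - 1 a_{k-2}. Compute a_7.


Iterating the recurrence forward:
a_0 = 2
a_1 = 3
a_2 = 2*3 - 1*2 = 4
a_3 = 2*4 - 1*3 = 5
a_4 = 2*5 - 1*4 = 6
a_5 = 2*6 - 1*5 = 7
a_6 = 2*7 - 1*6 = 8
a_7 = 2*8 - 1*7 = 9
So a_7 = 9.

9


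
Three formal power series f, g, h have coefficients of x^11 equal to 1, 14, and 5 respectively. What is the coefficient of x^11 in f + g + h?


Series addition is componentwise:
1 + 14 + 5
= 20

20


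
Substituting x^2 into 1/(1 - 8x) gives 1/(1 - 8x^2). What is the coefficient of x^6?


The coefficient of x^(2m) in 1/(1 - 8x^2) is 8^m.
With n = 6 = 2*3, the coefficient is 8^3 = 512.

512


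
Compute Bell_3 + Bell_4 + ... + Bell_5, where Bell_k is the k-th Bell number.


Recall Bell_k counts set partitions of a k-set (with Bell_0 = 1 by convention).
Bell_3 through Bell_5: 5, 15, 52
Sum = 5 + 15 + 52 = 72.

72


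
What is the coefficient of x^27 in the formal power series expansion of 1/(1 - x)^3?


The negative binomial / multiset identity is
1/(1 - x)^r = sum_{k>=0} C(k + r - 1, r - 1) x^k.
Here r = 3 and k = 27, so the coefficient is
C(27 + 2, 2) = C(29, 2)
= 406

406


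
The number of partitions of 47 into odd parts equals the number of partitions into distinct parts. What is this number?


Computing partitions of 47 into odd parts (1, 3, 5, ...):
Using the generating function prod_{k>=0} 1/(1-x^(2k+1)),
the count is 2590

2590


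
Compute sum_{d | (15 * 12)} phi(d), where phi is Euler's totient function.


First, 15 * 12 = 180. One classical identity is sum_{d | n} phi(d) = n (each k in [1, n] has a unique gcd with n, and among the k's with gcd(k, n) = n/d there are phi(d) of them). So the sum equals 180. We also verify directly:
Divisors of 180: 1, 2, 3, 4, 5, 6, 9, 10, 12, 15, 18, 20, 30, 36, 45, 60, 90, 180.
phi values: 1, 1, 2, 2, 4, 2, 6, 4, 4, 8, 6, 8, 8, 12, 24, 16, 24, 48.
Sum = 180.

180


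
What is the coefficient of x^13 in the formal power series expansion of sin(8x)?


The Maclaurin series is sin(t) = sum_{k>=0} (-1)^k t^(2k+1) / (2k+1)!, so substituting t = 8x, only odd powers of x are nonzero, with coefficient of x^(2k+1) equal to (-1)^k 8^(2k+1) / (2k+1)!.
Write 13 = 2*6 + 1, giving the coefficient (-1)^6 * 8^13 / 13! = 549755813888/6227020800 = 536870912/6081075.

536870912/6081075


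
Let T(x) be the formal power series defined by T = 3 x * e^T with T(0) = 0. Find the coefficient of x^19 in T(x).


Apply the Lagrange inversion formula: if T = 3 x * phi(T) with phi(t) = e^t, then
[x^n] T = 3^n * (1/n) [t^(n-1)] phi(t)^n = 3^n * (1/n) [t^(n-1)] e^(n t) = 3^n * (1/n) * n^(n-1) / (n-1)! = 3^n * n^(n-1) / n!.
When c = 1 this is the Cayley count of rooted labeled trees on n vertices, divided by n!.
For n = 19: 3^19 * 19^18 / 19! = 1162261467 * 104127350297911241532841/121645100408832000 = 970834090696004352832536033/975822848000.

970834090696004352832536033/975822848000


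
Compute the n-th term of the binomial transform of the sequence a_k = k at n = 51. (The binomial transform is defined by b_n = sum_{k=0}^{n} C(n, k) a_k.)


With a_k = k, b_n = sum_{k=0}^{n} C(n, k) k. Using k * C(n, k) = n * C(n-1, k-1) gives b_n = n * sum_{k>=1} C(n-1, k-1) = n * 2^(n-1).
For n = 51: 51 * 2^50 = 51 * 1125899906842624 = 57420895248973824.

57420895248973824


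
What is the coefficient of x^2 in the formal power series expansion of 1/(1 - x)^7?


The expansion 1/(1 - x)^r = sum_{k>=0} C(k + r - 1, r - 1) x^k follows from the multiset / negative-binomial theorem (or from repeated differentiation of the geometric series).
For r = 7 and k = 2:
C(8, 6) = 40320 / (720 * 2) = 28.

28


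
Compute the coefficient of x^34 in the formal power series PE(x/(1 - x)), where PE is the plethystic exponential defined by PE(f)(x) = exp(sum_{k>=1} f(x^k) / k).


For f(x) = x/(1 - x) we have
sum_{k>=1} f(x^k) / k = sum_{k>=1} (1/k) * x^k / (1 - x^k) = sum_{k, m >= 1} x^(k m) / k,
which after exponentiating simplifies to
PE(x/(1 - x)) = prod_{k>=1} 1 / (1 - x^k).
This is the generating function for the partition function p(n), so the coefficient of x^34 is p(34).
Computing p(34) by dynamic programming over parts 1, 2, ..., 34: p(34) = 12310.

12310


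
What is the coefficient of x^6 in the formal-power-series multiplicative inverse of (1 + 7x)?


The inverse is 1/(1 + 7x). Apply the geometric identity 1/(1 - y) = sum_{k>=0} y^k with y = -7x:
1/(1 + 7x) = sum_{k>=0} (-7)^k x^k.
So the coefficient of x^6 is (-7)^6 = 117649.

117649


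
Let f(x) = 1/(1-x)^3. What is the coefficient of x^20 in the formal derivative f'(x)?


Differentiate: d/dx [ 1/(1-x)^r ] = r / (1-x)^(r+1).
Here r = 3, so f'(x) = 3 / (1-x)^4.
The expansion of 1/(1-x)^(r+1) has coefficient of x^n equal to C(n+r, r).
So the coefficient of x^20 in f'(x) is
3 * C(23, 3) = 3 * 1771 = 5313

5313


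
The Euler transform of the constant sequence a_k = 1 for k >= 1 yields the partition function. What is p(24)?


The Euler transform converts the sequence a_k = 1 into the number of integer partitions.
Using the recurrence or dynamic programming:
p(24) = 1575

1575


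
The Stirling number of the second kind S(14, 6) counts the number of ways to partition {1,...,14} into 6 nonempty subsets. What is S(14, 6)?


Using the explicit formula S(n,k) = (1/k!) sum_{j=0}^{k} (-1)^(k-j) C(k,j) j^n:
S(14, 6) = 63436373
Equivalently, S(n,k) is n! times the coefficient of x^n in the EGF (e^x - 1)^k / k!.

63436373


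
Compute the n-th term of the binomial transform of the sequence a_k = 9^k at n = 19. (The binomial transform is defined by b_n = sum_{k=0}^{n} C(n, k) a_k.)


With a_k = 9^k, b_n = sum_{k=0}^{n} C(n, k) 9^k = (1 + 9)^n by the binomial theorem.
For n = 19: (1 + 9)^19 = 10^19 = 10000000000000000000.

10000000000000000000


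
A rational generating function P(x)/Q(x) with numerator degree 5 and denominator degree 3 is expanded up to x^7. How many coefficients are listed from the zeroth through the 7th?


Expanding up to x^7 gives the coefficients for x^0, x^1, ..., x^7.
That is 7 + 1 = 8 coefficients in total.

8


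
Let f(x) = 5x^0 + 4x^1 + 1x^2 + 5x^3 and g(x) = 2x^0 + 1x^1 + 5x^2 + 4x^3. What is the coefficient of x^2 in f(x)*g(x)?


Cauchy product at x^2:
5*5 + 4*1 + 1*2
= 31

31


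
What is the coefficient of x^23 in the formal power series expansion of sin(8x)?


The Maclaurin series is sin(t) = sum_{k>=0} (-1)^k t^(2k+1) / (2k+1)!, so substituting t = 8x, only odd powers of x are nonzero, with coefficient of x^(2k+1) equal to (-1)^k 8^(2k+1) / (2k+1)!.
Write 23 = 2*11 + 1, giving the coefficient (-1)^11 * 8^23 / 23! = -590295810358705651712/25852016738884976640000 = -1125899906842624/49308808782358125.

-1125899906842624/49308808782358125


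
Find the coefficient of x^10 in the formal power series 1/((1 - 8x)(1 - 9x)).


By partial fractions or Cauchy convolution:
The coefficient equals sum_{k=0}^{10} 8^k * 9^(10-k).
= 22791125017

22791125017


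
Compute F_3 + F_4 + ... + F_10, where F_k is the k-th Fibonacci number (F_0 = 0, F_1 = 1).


Use the identity sum_{k=0}^{N} F_k = F_{N+2} - 1 (which follows from F_{k+2} - F_{k+1} = F_k). Then
sum_{k=3}^{10} F_k = (F_{12} - 1) - (F_{4} - 1) = F_{12} - F_{4}.
Computing: F_{12} = 144, F_{4} = 3, so
Sum = 144 - 3 = 141.

141


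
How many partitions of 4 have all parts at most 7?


Using the generating function (1-x)^(-1)(1-x^2)^(-1)...(1-x^7)^(-1),
the coefficient of x^4 counts these restricted partitions.
Result = 5

5


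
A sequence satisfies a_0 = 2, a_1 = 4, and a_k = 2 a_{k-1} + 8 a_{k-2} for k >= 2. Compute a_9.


The characteristic equation is t^2 - 2 t - 8 = 0, with roots r_1 = 4 and r_2 = -2 (so c_1 = r_1 + r_2, c_2 = -r_1 r_2 as required).
One can use the closed form a_n = A r_1^n + B r_2^n, but direct iteration is more reliable:
a_0 = 2, a_1 = 4, a_2 = 24, a_3 = 80, a_4 = 352, a_5 = 1344, a_6 = 5504, a_7 = 21760, a_8 = 87552, a_9 = 349184.
So a_9 = 349184.

349184
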